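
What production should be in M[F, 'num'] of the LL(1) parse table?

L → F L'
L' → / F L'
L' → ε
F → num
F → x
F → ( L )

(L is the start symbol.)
To find M[F, 'num'], we find productions for F where 'num' is in the predict set (PREDICT(N → α) = (FIRST(α) \ {ε}) ∪ (FOLLOW(N) if α ⇒* ε)).

F → num: PREDICT = { 'num' }
  'num' is in predict set, so this production goes in M[F, 'num']
F → x: PREDICT = { 'x' }
F → ( L ): PREDICT = { '(' }

M[F, 'num'] = F → num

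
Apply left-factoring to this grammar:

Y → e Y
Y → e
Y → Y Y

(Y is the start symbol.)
Y → e Y'
Y' → Y
Y' → ε
Y → Y Y

Left-factoring transforms A → αβ₁ | αβ₂ into A → αA' and A' → β₁ | β₂
(α is the longest common prefix among the alternatives). Repeat until
no nonterminal has two alternatives with a common prefix.

Round 1: Y has alternatives sharing prefix 'e'. Introduce Y': Y → e Y'
  Add: Y' → Y
  Add: Y' → ε

No remaining common prefixes — done.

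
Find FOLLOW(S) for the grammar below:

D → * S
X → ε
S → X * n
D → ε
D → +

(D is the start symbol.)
{ $ }

In D → * S: S is at the end, add FOLLOW(D)

The FOLLOW sets referred to above (computed the same way, to a fixed point):
  FOLLOW(D) = { $ }

Taking the union: FOLLOW(S) = { $ }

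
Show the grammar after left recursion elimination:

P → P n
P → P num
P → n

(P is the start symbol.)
P → n P'
P' → n P'
P' → num P'
P' → ε

P is directly left-recursive. The standard transformation for
  A → A α₁ | ... | A α_m | β₁ | ... | β_n
is
  A  → β₁ A' | ... | β_n A'
  A' → α₁ A' | ... | α_m A' | ε

P → n becomes P → n P'
P → P n becomes P' → n P'
P → P num becomes P' → num P'
Add P' → ε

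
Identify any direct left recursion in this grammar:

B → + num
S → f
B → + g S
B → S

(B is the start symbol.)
Direct left recursion occurs when N → N α for some non-terminal N (the right-hand side begins with the left-hand side itself).

B → + num: starts with '+'
S → f: starts with f
B → + g S: starts with '+'
B → S: starts with S

No direct left recursion found.

Answer: No direct left recursion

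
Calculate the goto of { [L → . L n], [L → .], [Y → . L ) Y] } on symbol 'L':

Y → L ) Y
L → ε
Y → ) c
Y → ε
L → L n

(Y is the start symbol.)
GOTO(I, 'L') = CLOSURE({ [A → αX.β] : [A → α.Xβ] ∈ I, X = 'L' })

Items with dot before 'L', with the dot advanced:
  [L → . L n] → [L → L . n]
  [Y → . L ) Y] → [Y → L . ) Y]
Closure adds nothing (no advanced item has the dot before a non-terminal).

GOTO = { [L → L . n], [Y → L . ) Y] }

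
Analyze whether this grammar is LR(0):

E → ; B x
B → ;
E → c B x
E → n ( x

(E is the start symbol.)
A grammar is LR(0) if no state in the canonical LR(0) collection has:
  - both a shift item (dot before a terminal) and a complete item (shift-reduce conflict), or
  - two or more complete items (reduce-reduce conflict; the accept item [E' → E .] counts as a complete item here).

Augment with E' → E and build the canonical LR(0) collection (I0 = CLOSURE({[E' → . E]}), then GOTO on every symbol after a dot until no new states appear). It has 12 states:
  I0: { [E → . ; B x], [E → . c B x], [E → . n ( x], [E' → . E] }  — shift
  I1: { [B → . ;], [E → ; . B x] }  — shift
  I2: { [E' → E .] }  — accept
  I3: { [B → . ;], [E → c . B x] }  — shift
  I4: { [E → n . ( x] }  — shift
  I5: { [E → n ( . x] }  — shift
  I6: { [E → n ( x .] }  — reduce
  I7: { [B → ; .] }  — reduce
  I8: { [E → c B . x] }  — shift
  I9: { [E → c B x .] }  — reduce
  I10: { [E → ; B . x] }  — shift
  I11: { [E → ; B x .] }  — reduce

Every state is either a pure shift/goto state or contains exactly one complete item and nothing to shift — no conflicts. The grammar is LR(0).

Answer: Yes, the grammar is LR(0)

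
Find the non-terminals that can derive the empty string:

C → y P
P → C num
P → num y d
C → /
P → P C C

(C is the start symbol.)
None

There are no ε-productions, so no non-terminal can derive ε.
No non-terminals are nullable.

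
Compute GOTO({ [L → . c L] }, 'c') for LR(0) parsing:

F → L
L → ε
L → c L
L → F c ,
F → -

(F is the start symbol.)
{ [F → . -], [F → . L], [L → . F c ,], [L → . c L], [L → .], [L → c . L] }

GOTO(I, 'c') = CLOSURE({ [A → αX.β] : [A → α.Xβ] ∈ I, X = 'c' })

Items with dot before 'c', with the dot advanced:
  [L → . c L] → [L → c . L]
Closure of the advanced items:
  [L → c . L] has the dot before L: add [L → .], [L → . c L], [L → . F c ,]
  [L → . F c ,] has the dot before F: add [F → . L], [F → . -]

GOTO = { [F → . -], [F → . L], [L → . F c ,], [L → . c L], [L → .], [L → c . L] }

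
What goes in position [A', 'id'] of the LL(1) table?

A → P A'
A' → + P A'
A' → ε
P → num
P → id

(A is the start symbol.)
To find M[A', 'id'], we find productions for A' where 'id' is in the predict set (PREDICT(N → α) = (FIRST(α) \ {ε}) ∪ (FOLLOW(N) if α ⇒* ε)).

Relevant sets:
  FOLLOW(A') = { $ }

A' → + P A': PREDICT = { '+' }
A' → ε: PREDICT = { $ }

M[A', 'id'] is empty (no production applies)

Answer: Empty (error entry)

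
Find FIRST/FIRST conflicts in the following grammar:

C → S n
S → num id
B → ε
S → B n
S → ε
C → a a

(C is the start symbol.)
FIRST sets of the non-terminals at (or reachable through a nullable prefix from) the front of some alternative:
  FIRST(S) = { 'n', 'num', ε }
  FIRST(B) = { ε }

Productions for C:
  C → S n: FIRST = { 'n', 'num' }
  C → a a: FIRST = { 'a' }
Productions for S:
  S → num id: FIRST = { 'num' }
  S → B n: FIRST = { 'n' }
  S → ε: FIRST = { ε }
B has only one production, so no FIRST/FIRST conflict is possible there.

All alternatives of each non-terminal have pairwise disjoint FIRST sets.

Answer: No FIRST/FIRST conflicts.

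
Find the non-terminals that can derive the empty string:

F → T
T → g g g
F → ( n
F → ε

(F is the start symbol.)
A non-terminal is nullable if it can derive ε (the empty string): either it has an ε-production, or it has a production whose right-hand side consists entirely of nullable non-terminals.

ε-productions: F → ε
So F is immediately nullable.
No further non-terminal can be added: every production for the remaining non-terminals contains a terminal or a non-nullable non-terminal.
Nullable = { 'F' }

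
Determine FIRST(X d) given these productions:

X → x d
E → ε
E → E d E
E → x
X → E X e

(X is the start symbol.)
FIRST sets of the non-terminals involved (from the grammar, by fixed-point iteration):
  FIRST(X) = { 'd', 'x' }

To compute FIRST(X d), process the symbols left to right:
Symbol X is a non-terminal. Add FIRST(X) \ {ε} = { 'd', 'x' }
X is not nullable (ε ∉ FIRST(X)), so stop here.
FIRST(X d) = { 'd', 'x' }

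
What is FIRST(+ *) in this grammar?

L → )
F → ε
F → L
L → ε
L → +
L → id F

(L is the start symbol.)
To compute FIRST(+ *), process the symbols left to right:
Symbol + is a terminal. Add '+' and stop.
FIRST(+ *) = { '+' }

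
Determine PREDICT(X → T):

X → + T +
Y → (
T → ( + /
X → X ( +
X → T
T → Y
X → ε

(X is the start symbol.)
PREDICT(X → T) = (FIRST(RHS) \ {ε}) ∪ (FOLLOW(X) if ε ∈ FIRST(RHS), i.e. RHS ⇒* ε)
FIRST(T) = { '(' }
FIRST(T) = { '(' }
ε ∉ FIRST(T), so FOLLOW(X) is not added.
PREDICT(X → T) = { '(' }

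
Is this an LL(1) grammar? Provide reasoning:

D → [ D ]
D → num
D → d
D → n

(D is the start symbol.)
A grammar is LL(1) if for each non-terminal N with multiple productions, the predict sets of those productions are pairwise disjoint, where PREDICT(N → α) = (FIRST(α) \ {ε}) ∪ (FOLLOW(N) if α ⇒* ε).

For D:
  PREDICT(D → '[' D ']') = { '[' }
  PREDICT(D → num) = { 'num' }
  PREDICT(D → d) = { 'd' }
  PREDICT(D → n) = { 'n' }

All predict sets are disjoint. The grammar IS LL(1).

Answer: Yes, the grammar is LL(1).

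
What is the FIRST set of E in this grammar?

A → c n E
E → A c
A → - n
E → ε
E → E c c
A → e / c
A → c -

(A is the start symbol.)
FIRST sets of the other non-terminals involved (by the same procedure, iterated to a fixed point):
  FIRST(A) = { '-', 'c', 'e' }

From E → A c:
  - A is a non-terminal: add FIRST(A) \ {ε} = { '-', 'c', 'e' }
    A is not nullable, so stop
From E → ε:
  - ε-production, so ε ∈ FIRST(E)
From E → E c c:
  - E is the symbol being defined: contributes nothing new
    E is nullable, so continue to the next symbol
  - c is a terminal: add 'c' and stop

Collecting: FIRST(E) = { '-', 'c', 'e', ε }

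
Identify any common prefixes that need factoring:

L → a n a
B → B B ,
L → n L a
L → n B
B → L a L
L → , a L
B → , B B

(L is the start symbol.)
Yes, L has productions with common prefix 'n'

Left-factoring is needed when two productions for the same non-terminal
share a common prefix on the right-hand side.

Productions for L:
  L → a n a
  L → n L a
  L → n B
  L → , a L
Productions for B:
  B → B B ,
  B → L a L
  B → , B B

Found common prefix 'n' in productions for L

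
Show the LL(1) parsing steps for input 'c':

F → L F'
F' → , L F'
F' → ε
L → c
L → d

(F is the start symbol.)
LL(1) parsing maintains a stack (initially the start symbol over $) and the input. At each step: if the stack top is a terminal, match it against the current input token; if it is a non-terminal N, replace it with the RHS of M[N, lookahead] (the unique production whose predict set contains the lookahead).

Stack is shown with the top on the left.

Stack   Input  Action
---------------------
F $     c $    output F → L F'
L F' $  c $    output L → c
c F' $  c $    match 'c'
F' $    $      output F' → ε
$       $      accept

The string is accepted.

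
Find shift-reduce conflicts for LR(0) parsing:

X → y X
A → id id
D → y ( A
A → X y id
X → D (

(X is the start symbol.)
A shift-reduce conflict occurs when an LR(0) state has both:
  - a complete (reduce) item [A → α .] (dot at the end), and
  - a shift item [B → β . c γ] (dot before a terminal).

Augment with X' → X and build the canonical LR(0) collection (I0 = CLOSURE({[X' → . X]}), then GOTO on every symbol after a dot until no new states appear). It has 13 states:
  I0: { [D → . y ( A], [X → . D (], [X → . y X], [X' → . X] }  — shift
  I1: { [X → D . (] }  — shift
  I2: { [X' → X .] }  — accept
  I3: { [D → . y ( A], [D → y . ( A], [X → . D (], [X → . y X], [X → y . X] }  — shift
  I4: { [A → . X y id], [A → . id id], [D → . y ( A], [D → y ( . A], [X → . D (], [X → . y X] }  — shift
  I5: { [X → y X .] }  — reduce
  I6: { [D → y ( A .] }  — reduce
  I7: { [A → X . y id] }  — shift
  I8: { [A → id . id] }  — shift
  I9: { [A → id id .] }  — reduce
  I10: { [A → X y . id] }  — shift
  I11: { [A → X y id .] }  — reduce
  I12: { [X → D ( .] }  — reduce

No state contains both a complete item and a shift item.

Answer: No shift-reduce conflicts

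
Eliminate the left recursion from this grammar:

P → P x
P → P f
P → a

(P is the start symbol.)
P → a P'
P' → x P'
P' → f P'
P' → ε

P is directly left-recursive. The standard transformation for
  A → A α₁ | ... | A α_m | β₁ | ... | β_n
is
  A  → β₁ A' | ... | β_n A'
  A' → α₁ A' | ... | α_m A' | ε

P → a becomes P → a P'
P → P x becomes P' → x P'
P → P f becomes P' → f P'
Add P' → ε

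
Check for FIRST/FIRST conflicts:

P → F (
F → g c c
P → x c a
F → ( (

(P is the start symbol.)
FIRST sets of the non-terminals at (or reachable through a nullable prefix from) the front of some alternative:
  FIRST(F) = { '(', 'g' }

Productions for P:
  P → F (: FIRST = { '(', 'g' }
  P → x c a: FIRST = { 'x' }
Productions for F:
  F → g c c: FIRST = { 'g' }
  F → ( (: FIRST = { '(' }

All alternatives of each non-terminal have pairwise disjoint FIRST sets.

Answer: No FIRST/FIRST conflicts.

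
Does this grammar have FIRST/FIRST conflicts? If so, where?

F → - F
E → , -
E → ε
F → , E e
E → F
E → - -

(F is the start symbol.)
A FIRST/FIRST conflict occurs when two productions N → α and N → β for the same non-terminal have FIRST(α) ∩ FIRST(β) ≠ ∅ (with ε ∈ FIRST of a nullable right-hand side, so two nullable alternatives also conflict).

FIRST sets of the non-terminals at (or reachable through a nullable prefix from) the front of some alternative:
  FIRST(F) = { ',', '-' }

Productions for F:
  F → - F: FIRST = { '-' }
  F → , E e: FIRST = { ',' }
Productions for E:
  E → , -: FIRST = { ',' }
  E → ε: FIRST = { ε }
  E → F: FIRST = { ',', '-' }
  E → - -: FIRST = { '-' }

Conflict for E: E → , - and E → F
  Overlap: { ',' }
Conflict for E: E → F and E → - -
  Overlap: { '-' }

Answer: Yes. E → ',' '-' / E → F on { ',' }; E → F / E → '-' '-' on { '-' }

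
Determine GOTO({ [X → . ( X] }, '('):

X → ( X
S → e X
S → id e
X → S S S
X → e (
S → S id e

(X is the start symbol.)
{ [S → . S id e], [S → . e X], [S → . id e], [X → ( . X], [X → . ( X], [X → . S S S], [X → . e (] }

GOTO(I, '(') = CLOSURE({ [A → αX.β] : [A → α.Xβ] ∈ I, X = '(' })

Items with dot before '(', with the dot advanced:
  [X → . ( X] → [X → ( . X]
Closure of the advanced items:
  [X → ( . X] has the dot before X: add [X → . ( X], [X → . S S S], [X → . e (]
  [X → . S S S] has the dot before S: add [S → . e X], [S → . id e], [S → . S id e]

GOTO = { [S → . S id e], [S → . e X], [S → . id e], [X → ( . X], [X → . ( X], [X → . S S S], [X → . e (] }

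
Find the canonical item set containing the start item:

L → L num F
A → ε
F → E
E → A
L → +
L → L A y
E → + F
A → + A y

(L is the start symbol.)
First, augment the grammar with L' → L
I₀ = CLOSURE({ [L' → . L] }):
  [L' → . L] has the dot before L: add [L → . L num F], [L → . +], [L → . L A y]
No further items can be added.

I₀ = { [L → . +], [L → . L A y], [L → . L num F], [L' → . L] }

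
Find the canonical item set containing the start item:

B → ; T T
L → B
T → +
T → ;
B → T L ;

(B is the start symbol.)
First, augment the grammar with B' → B
I₀ = CLOSURE({ [B' → . B] }):
  [B' → . B] has the dot before B: add [B → . ; T T], [B → . T L ;]
  [B → . T L ;] has the dot before T: add [T → . +], [T → . ;]
No further items can be added.

I₀ = { [B → . ; T T], [B → . T L ;], [B' → . B], [T → . +], [T → . ;] }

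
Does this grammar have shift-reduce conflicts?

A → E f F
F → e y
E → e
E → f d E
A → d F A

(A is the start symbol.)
No shift-reduce conflicts

Augment with A' → A and build the canonical LR(0) collection (I0 = CLOSURE({[A' → . A]}), then GOTO on every symbol after a dot until no new states appear). It has 14 states:
  I0: { [A → . E f F], [A → . d F A], [A' → . A], [E → . e], [E → . f d E] }  — shift
  I1: { [A' → A .] }  — accept
  I2: { [A → E . f F] }  — shift
  I3: { [A → d . F A], [F → . e y] }  — shift
  I4: { [E → e .] }  — reduce
  I5: { [E → f . d E] }  — shift
  I6: { [E → . e], [E → . f d E], [E → f d . E] }  — shift
  I7: { [E → f d E .] }  — reduce
  I8: { [A → . E f F], [A → . d F A], [A → d F . A], [E → . e], [E → . f d E] }  — shift
  I9: { [F → e . y] }  — shift
  I10: { [F → e y .] }  — reduce
  I11: { [A → d F A .] }  — reduce
  I12: { [A → E f . F], [F → . e y] }  — shift
  I13: { [A → E f F .] }  — reduce

No state contains both a complete item and a shift item.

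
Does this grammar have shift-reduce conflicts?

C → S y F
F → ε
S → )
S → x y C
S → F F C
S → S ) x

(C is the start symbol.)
Yes — I0: [F → .] vs [S → . )]; I6: [F → .] vs [S → . )]; I12: [F → .] vs [S → . )]

A shift-reduce conflict occurs when an LR(0) state has both:
  - a complete (reduce) item [A → α .] (dot at the end), and
  - a shift item [B → β . c γ] (dot before a terminal).

Augment with C' → C and build the canonical LR(0) collection (I0 = CLOSURE({[C' → . C]}), then GOTO on every symbol after a dot until no new states appear). It has 14 states:
  I0: { [C → . S y F], [C' → . C], [F → .], [S → . )], [S → . F F C], [S → . S ) x], [S → . x y C] }  — shift, reduce
  I1: { [S → ) .] }  — reduce
  I2: { [C' → C .] }  — accept
  I3: { [F → .], [S → F . F C] }  — reduce
  I4: { [C → S . y F], [S → S . ) x] }  — shift
  I5: { [S → x . y C] }  — shift
  I6: { [C → . S y F], [F → .], [S → . )], [S → . F F C], [S → . S ) x], [S → . x y C], [S → x y . C] }  — shift, reduce
  I7: { [S → x y C .] }  — reduce
  I8: { [S → S ) . x] }  — shift
  I9: { [C → S y . F], [F → .] }  — reduce
  I10: { [C → S y F .] }  — reduce
  I11: { [S → S ) x .] }  — reduce
  I12: { [C → . S y F], [F → .], [S → . )], [S → . F F C], [S → . S ) x], [S → . x y C], [S → F F . C] }  — shift, reduce
  I13: { [S → F F C .] }  — reduce

I0 contains reduce item [F → .] and shift items [S → . )], [S → . x y C] — shift-reduce conflict.
I6 contains reduce item [F → .] and shift items [S → . )], [S → . x y C] — shift-reduce conflict.
I12 contains reduce item [F → .] and shift items [S → . )], [S → . x y C] — shift-reduce conflict.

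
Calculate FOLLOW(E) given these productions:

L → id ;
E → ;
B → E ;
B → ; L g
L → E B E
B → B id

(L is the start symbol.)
To compute FOLLOW(E), find every occurrence of E on a right-hand side N → α E β: add FIRST(β) \ {ε}, and if β is empty or nullable also add FOLLOW(N). Iterate to a fixed point.

In B → E ;: E is followed by ';', add FIRST(';') \ {ε} = { ';' }
In L → E B E: E is followed by B E, add FIRST(B E) \ {ε} = { ';' }
In L → E B E: E is at the end, add FOLLOW(L)

The FOLLOW sets referred to above (computed the same way, to a fixed point):
  FOLLOW(L) = { $, 'g' }

Taking the union: FOLLOW(E) = { $, ';', 'g' }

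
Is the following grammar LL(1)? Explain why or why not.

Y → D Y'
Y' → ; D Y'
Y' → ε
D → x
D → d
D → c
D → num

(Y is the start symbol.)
A grammar is LL(1) if for each non-terminal N with multiple productions, the predict sets of those productions are pairwise disjoint, where PREDICT(N → α) = (FIRST(α) \ {ε}) ∪ (FOLLOW(N) if α ⇒* ε).

Relevant sets:
  FOLLOW(Y') = { $ }

For Y':
  PREDICT(Y' → ';' D Y') = { ';' }
  PREDICT(Y' → ε) = { $ }
For D:
  PREDICT(D → x) = { 'x' }
  PREDICT(D → d) = { 'd' }
  PREDICT(D → c) = { 'c' }
  PREDICT(D → num) = { 'num' }
Y has a single production, so nothing to check there.

All predict sets are disjoint. The grammar IS LL(1).

Answer: Yes, the grammar is LL(1).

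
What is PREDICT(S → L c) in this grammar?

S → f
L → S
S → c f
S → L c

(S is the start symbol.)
PREDICT(S → L c) = (FIRST(RHS) \ {ε}) ∪ (FOLLOW(S) if ε ∈ FIRST(RHS), i.e. RHS ⇒* ε)
FIRST(L) = { 'c', 'f' }
FIRST(L c) = { 'c', 'f' }
ε ∉ FIRST(L c), so FOLLOW(S) is not added.
PREDICT(S → L c) = { 'c', 'f' }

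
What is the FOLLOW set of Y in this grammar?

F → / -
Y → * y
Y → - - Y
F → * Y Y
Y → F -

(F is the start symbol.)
To compute FOLLOW(Y), find every occurrence of Y on a right-hand side N → α Y β: add FIRST(β) \ {ε}, and if β is empty or nullable also add FOLLOW(N). Iterate to a fixed point.

In Y → - - Y: Y is at the end; this adds FOLLOW(Y) to itself — nothing new
In F → * Y Y: Y is followed by Y, add FIRST(Y) \ {ε} = { '*', '-', '/' }
In F → * Y Y: Y is at the end, add FOLLOW(F)

The FOLLOW sets referred to above (computed the same way, to a fixed point):
  FOLLOW(F) = { $, '-' }

Taking the union: FOLLOW(Y) = { $, '*', '-', '/' }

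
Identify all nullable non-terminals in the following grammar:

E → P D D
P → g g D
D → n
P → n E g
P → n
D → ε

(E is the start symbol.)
{ 'D' }

A non-terminal is nullable if it can derive ε (the empty string): either it has an ε-production, or it has a production whose right-hand side consists entirely of nullable non-terminals.

ε-productions: D → ε
So D is immediately nullable.
No further non-terminal can be added: every production for the remaining non-terminals contains a terminal or a non-nullable non-terminal.
Nullable = { 'D' }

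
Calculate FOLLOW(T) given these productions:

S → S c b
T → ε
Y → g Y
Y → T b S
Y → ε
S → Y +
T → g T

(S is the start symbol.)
To compute FOLLOW(T), find every occurrence of T on a right-hand side N → α T β: add FIRST(β) \ {ε}, and if β is empty or nullable also add FOLLOW(N). Iterate to a fixed point.

In Y → T b S: T is followed by b S, add FIRST(b S) \ {ε} = { 'b' }
In T → g T: T is at the end; this adds FOLLOW(T) to itself — nothing new

Taking the union: FOLLOW(T) = { 'b' }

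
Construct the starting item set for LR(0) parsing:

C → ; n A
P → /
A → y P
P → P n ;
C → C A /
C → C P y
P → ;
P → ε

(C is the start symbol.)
{ [C → . ; n A], [C → . C A /], [C → . C P y], [C' → . C] }

First, augment the grammar with C' → C
I₀ = CLOSURE({ [C' → . C] }):
  [C' → . C] has the dot before C: add [C → . ; n A], [C → . C A /], [C → . C P y]
No further items can be added.

I₀ = { [C → . ; n A], [C → . C A /], [C → . C P y], [C' → . C] }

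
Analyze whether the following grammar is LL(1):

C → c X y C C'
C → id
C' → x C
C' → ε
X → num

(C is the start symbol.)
No. Predict set conflict for C': { 'x' }

Relevant sets:
  FOLLOW(C') = { $, 'x' }

For C:
  PREDICT(C → c X y C C') = { 'c' }
  PREDICT(C → id) = { 'id' }
For C':
  PREDICT(C' → x C) = { 'x' }
  PREDICT(C' → ε) = { $, 'x' }
X has a single production, so nothing to check there.

Conflict found: Predict set conflict for C': { 'x' }
The grammar is NOT LL(1).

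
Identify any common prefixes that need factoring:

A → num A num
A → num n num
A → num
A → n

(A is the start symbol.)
Yes, A has productions with common prefix 'num'

Left-factoring is needed when two productions for the same non-terminal
share a common prefix on the right-hand side.

Productions for A:
  A → num A num
  A → num n num
  A → num
  A → n

Found common prefix 'num' in productions for A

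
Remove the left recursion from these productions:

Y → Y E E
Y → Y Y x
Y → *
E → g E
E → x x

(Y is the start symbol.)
Y is directly left-recursive. The standard transformation for
  A → A α₁ | ... | A α_m | β₁ | ... | β_n
is
  A  → β₁ A' | ... | β_n A'
  A' → α₁ A' | ... | α_m A' | ε

Y → * becomes Y → * Y'
Y → Y E E becomes Y' → E E Y'
Y → Y Y x becomes Y' → Y x Y'
Add Y' → ε

Productions for other non-terminals are unchanged:
  E → g E
  E → x x

Resulting grammar:
Y → * Y'
Y' → E E Y'
Y' → Y x Y'
Y' → ε
E → g E
E → x x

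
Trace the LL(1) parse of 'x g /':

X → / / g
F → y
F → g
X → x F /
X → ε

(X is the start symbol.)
LL(1) parsing maintains a stack (initially the start symbol over $) and the input. At each step: if the stack top is a terminal, match it against the current input token; if it is a non-terminal N, replace it with the RHS of M[N, lookahead] (the unique production whose predict set contains the lookahead).

Stack is shown with the top on the left.

Stack    Input    Action
------------------------
X $      x g / $  output X → x F /
x F / $  x g / $  match 'x'
F / $    g / $    output F → g
g / $    g / $    match 'g'
/ $      / $      match '/'
$        $        accept

The string is accepted.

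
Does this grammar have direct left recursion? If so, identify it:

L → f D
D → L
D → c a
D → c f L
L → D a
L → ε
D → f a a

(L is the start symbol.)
No direct left recursion

Direct left recursion occurs when N → N α for some non-terminal N (the right-hand side begins with the left-hand side itself).

L → f D: starts with f
D → L: starts with L
D → c a: starts with c
D → c f L: starts with c
L → D a: starts with D
L → ε: starts with ε
D → f a a: starts with f

No direct left recursion found.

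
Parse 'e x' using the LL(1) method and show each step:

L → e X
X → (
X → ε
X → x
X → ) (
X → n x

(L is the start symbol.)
LL(1) parsing maintains a stack (initially the start symbol over $) and the input. At each step: if the stack top is a terminal, match it against the current input token; if it is a non-terminal N, replace it with the RHS of M[N, lookahead] (the unique production whose predict set contains the lookahead).

Stack is shown with the top on the left.

Stack  Input  Action
--------------------
L $    e x $  output L → e X
e X $  e x $  match 'e'
X $    x $    output X → x
x $    x $    match 'x'
$      $      accept

The string is accepted.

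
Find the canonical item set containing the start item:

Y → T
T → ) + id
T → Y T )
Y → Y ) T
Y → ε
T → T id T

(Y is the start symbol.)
First, augment the grammar with Y' → Y
I₀ = CLOSURE({ [Y' → . Y] }):
  [Y' → . Y] has the dot before Y: add [Y → . T], [Y → . Y ) T], [Y → .]
  [Y → . T] has the dot before T: add [T → . ) + id], [T → . Y T )], [T → . T id T]
No further items can be added.

I₀ = { [T → . ) + id], [T → . T id T], [T → . Y T )], [Y → . T], [Y → . Y ) T], [Y → .], [Y' → . Y] }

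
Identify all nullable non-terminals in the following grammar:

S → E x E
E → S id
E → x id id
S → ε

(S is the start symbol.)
{ 'S' }

A non-terminal is nullable if it can derive ε (the empty string): either it has an ε-production, or it has a production whose right-hand side consists entirely of nullable non-terminals.

ε-productions: S → ε
So S is immediately nullable.
No further non-terminal can be added: every production for the remaining non-terminals contains a terminal or a non-nullable non-terminal.
Nullable = { 'S' }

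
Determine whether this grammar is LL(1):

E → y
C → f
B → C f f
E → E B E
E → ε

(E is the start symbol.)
No. Predict set conflict for E: { 'y' }

A grammar is LL(1) if for each non-terminal N with multiple productions, the predict sets of those productions are pairwise disjoint, where PREDICT(N → α) = (FIRST(α) \ {ε}) ∪ (FOLLOW(N) if α ⇒* ε).

Relevant sets:
  FIRST(E) = { 'f', 'y', ε }
  FIRST(B) = { 'f' }
  FOLLOW(E) = { $, 'f' }

For E:
  PREDICT(E → y) = { 'y' }
  PREDICT(E → E B E) = { 'f', 'y' }
  PREDICT(E → ε) = { $, 'f' }
C, B have a single production, so nothing to check there.

Conflict found: Predict set conflict for E: { 'y' }
The grammar is NOT LL(1).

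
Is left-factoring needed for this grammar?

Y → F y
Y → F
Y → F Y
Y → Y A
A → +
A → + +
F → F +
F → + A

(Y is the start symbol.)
Yes, Y has productions with common prefix 'F'; A has productions with common prefix '+'

Left-factoring is needed when two productions for the same non-terminal
share a common prefix on the right-hand side.

Productions for Y:
  Y → F y
  Y → F
  Y → F Y
  Y → Y A
Productions for A:
  A → +
  A → + +
Productions for F:
  F → F +
  F → + A

Found common prefix 'F' in productions for Y
Found common prefix '+' in productions for A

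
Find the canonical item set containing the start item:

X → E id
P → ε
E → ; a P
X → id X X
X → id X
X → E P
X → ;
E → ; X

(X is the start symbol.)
First, augment the grammar with X' → X
I₀ = CLOSURE({ [X' → . X] }):
  [X' → . X] has the dot before X: add [X → . E id], [X → . id X X], [X → . id X], [X → . E P], [X → . ;]
  [X → . E id] has the dot before E: add [E → . ; a P], [E → . ; X]
No further items can be added.

I₀ = { [E → . ; X], [E → . ; a P], [X → . ;], [X → . E P], [X → . E id], [X → . id X X], [X → . id X], [X' → . X] }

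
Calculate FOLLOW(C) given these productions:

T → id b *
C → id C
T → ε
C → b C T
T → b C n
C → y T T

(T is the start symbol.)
In C → id C: C is at the end; this adds FOLLOW(C) to itself — nothing new
In C → b C T: C is followed by T, add FIRST(T) \ {ε} = { 'b', 'id' }
  T is nullable, so FOLLOW(C) is also included — that is the set being defined, nothing new
In T → b C n: C is followed by n, add FIRST(n) \ {ε} = { 'n' }

Taking the union: FOLLOW(C) = { 'b', 'id', 'n' }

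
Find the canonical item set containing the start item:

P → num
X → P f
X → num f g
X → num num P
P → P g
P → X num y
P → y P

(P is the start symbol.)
{ [P → . P g], [P → . X num y], [P → . num], [P → . y P], [P' → . P], [X → . P f], [X → . num f g], [X → . num num P] }

First, augment the grammar with P' → P
I₀ = CLOSURE({ [P' → . P] }):
  [P' → . P] has the dot before P: add [P → . num], [P → . P g], [P → . X num y], [P → . y P]
  [P → . X num y] has the dot before X: add [X → . P f], [X → . num f g], [X → . num num P]
No further items can be added.

I₀ = { [P → . P g], [P → . X num y], [P → . num], [P → . y P], [P' → . P], [X → . P f], [X → . num f g], [X → . num num P] }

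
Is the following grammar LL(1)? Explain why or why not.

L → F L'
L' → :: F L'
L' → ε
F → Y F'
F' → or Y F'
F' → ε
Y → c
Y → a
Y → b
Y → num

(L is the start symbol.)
A grammar is LL(1) if for each non-terminal N with multiple productions, the predict sets of those productions are pairwise disjoint, where PREDICT(N → α) = (FIRST(α) \ {ε}) ∪ (FOLLOW(N) if α ⇒* ε).

Relevant sets:
  FOLLOW(L') = { $ }
  FOLLOW(F') = { $, '::' }

For L':
  PREDICT(L' → :: F L') = { '::' }
  PREDICT(L' → ε) = { $ }
For F':
  PREDICT(F' → or Y F') = { 'or' }
  PREDICT(F' → ε) = { $, '::' }
For Y:
  PREDICT(Y → c) = { 'c' }
  PREDICT(Y → a) = { 'a' }
  PREDICT(Y → b) = { 'b' }
  PREDICT(Y → num) = { 'num' }
L, F have a single production, so nothing to check there.

All predict sets are disjoint. The grammar IS LL(1).

Answer: Yes, the grammar is LL(1).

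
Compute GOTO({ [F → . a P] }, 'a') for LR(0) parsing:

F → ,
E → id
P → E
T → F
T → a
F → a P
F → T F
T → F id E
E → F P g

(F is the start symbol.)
GOTO(I, 'a') = CLOSURE({ [A → αX.β] : [A → α.Xβ] ∈ I, X = 'a' })

Items with dot before 'a', with the dot advanced:
  [F → . a P] → [F → a . P]
Closure of the advanced items:
  [F → a . P] has the dot before P: add [P → . E]
  [P → . E] has the dot before E: add [E → . id], [E → . F P g]
  [E → . F P g] has the dot before F: add [F → . ,], [F → . a P], [F → . T F]
  [F → . T F] has the dot before T: add [T → . F], [T → . a], [T → . F id E]

GOTO = { [E → . F P g], [E → . id], [F → . ,], [F → . T F], [F → . a P], [F → a . P], [P → . E], [T → . F id E], [T → . F], [T → . a] }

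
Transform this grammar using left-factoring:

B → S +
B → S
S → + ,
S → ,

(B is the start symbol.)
Left-factoring transforms A → αβ₁ | αβ₂ into A → αA' and A' → β₁ | β₂
(α is the longest common prefix among the alternatives). Repeat until
no nonterminal has two alternatives with a common prefix.

Round 1: B has alternatives sharing prefix 'S'. Introduce B': B → S B'
  Add: B' → +
  Add: B' → ε

No remaining common prefixes — done.

Resulting grammar:
B → S B'
B' → +
B' → ε
S → + ,
S → ,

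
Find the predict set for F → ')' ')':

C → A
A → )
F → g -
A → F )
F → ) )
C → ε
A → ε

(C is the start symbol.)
{ ')' }

PREDICT(F → ')' ')') = (FIRST(RHS) \ {ε}) ∪ (FOLLOW(F) if ε ∈ FIRST(RHS), i.e. RHS ⇒* ε)
FIRST(')' ')') = { ')' }
ε ∉ FIRST(')' ')'), so FOLLOW(F) is not added.
PREDICT(F → ')' ')') = { ')' }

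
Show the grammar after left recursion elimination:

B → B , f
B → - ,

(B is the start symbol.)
B is directly left-recursive. The standard transformation for
  A → A α₁ | ... | A α_m | β₁ | ... | β_n
is
  A  → β₁ A' | ... | β_n A'
  A' → α₁ A' | ... | α_m A' | ε

B → - , becomes B → - , B'
B → B , f becomes B' → , f B'
Add B' → ε

Resulting grammar:
B → - , B'
B' → , f B'
B' → ε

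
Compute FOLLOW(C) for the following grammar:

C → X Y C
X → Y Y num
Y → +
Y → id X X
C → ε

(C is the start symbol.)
{ $ }

C is the start symbol, so $ ∈ FOLLOW(C).
In C → X Y C: C is at the end; this adds FOLLOW(C) to itself — nothing new

Taking the union: FOLLOW(C) = { $ }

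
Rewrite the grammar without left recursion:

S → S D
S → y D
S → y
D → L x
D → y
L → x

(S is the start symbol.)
S → y D S'
S → y S'
S' → D S'
S' → ε
D → L x
D → y
L → x

S is directly left-recursive. The standard transformation for
  A → A α₁ | ... | A α_m | β₁ | ... | β_n
is
  A  → β₁ A' | ... | β_n A'
  A' → α₁ A' | ... | α_m A' | ε

S → y D becomes S → y D S'
S → y becomes S → y S'
S → S D becomes S' → D S'
Add S' → ε

Productions for other non-terminals are unchanged:
  D → L x
  D → y
  L → x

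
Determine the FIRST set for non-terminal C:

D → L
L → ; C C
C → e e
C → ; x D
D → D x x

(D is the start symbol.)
To compute FIRST(C), examine every production with C on the left-hand side, reading each right-hand side left to right until a non-nullable symbol is reached.

From C → e e:
  - e is a terminal: add 'e' and stop
From C → ; x D:
  - ';' is a terminal: add ';' and stop

Collecting: FIRST(C) = { ';', 'e' }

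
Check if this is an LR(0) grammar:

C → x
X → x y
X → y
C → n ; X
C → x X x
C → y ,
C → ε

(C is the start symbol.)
No. Shift-reduce conflict between [C → .] and [C → . n ; X]

A grammar is LR(0) if no state in the canonical LR(0) collection has:
  - both a shift item (dot before a terminal) and a complete item (shift-reduce conflict), or
  - two or more complete items (reduce-reduce conflict; the accept item [C' → C .] counts as a complete item here).

Augment with C' → C and build the canonical LR(0) collection (I0 = CLOSURE({[C' → . C]}), then GOTO on every symbol after a dot until no new states appear). It has 13 states:
  I0: { [C → . n ; X], [C → . x X x], [C → . x], [C → . y ,], [C → .], [C' → . C] }  — shift, reduce
  I1: { [C' → C .] }  — accept
  I2: { [C → n . ; X] }  — shift
  I3: { [C → x . X x], [C → x .], [X → . x y], [X → . y] }  — shift, reduce
  I4: { [C → y . ,] }  — shift
  I5: { [C → y , .] }  — reduce
  I6: { [C → x X . x] }  — shift
  I7: { [X → x . y] }  — shift
  I8: { [X → y .] }  — reduce
  I9: { [X → x y .] }  — reduce
  I10: { [C → x X x .] }  — reduce
  I11: { [C → n ; . X], [X → . x y], [X → . y] }  — shift
  I12: { [C → n ; X .] }  — reduce

Conflict in state I0:
  Shift-reduce conflict between [C → .] and [C → . n ; X]
So the grammar is NOT LR(0).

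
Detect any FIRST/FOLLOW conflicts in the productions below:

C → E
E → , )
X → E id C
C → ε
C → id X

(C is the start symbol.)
No FIRST/FOLLOW conflicts.

Nullable non-terminals: C.
FIRST sets used below: FIRST(E) = { ',' }

C: nullable alternative(s) C → ε; FOLLOW(C) = { $ }
  C → E: FIRST \ {ε} = { ',' } — disjoint from FOLLOW(C)
  C → ε: FIRST \ {ε} = { } — this is the only nullable alternative, skip
  C → id X: FIRST \ {ε} = { 'id' } — disjoint from FOLLOW(C)

E, X have no nullable alternative, so no FIRST/FOLLOW check is needed there.

No FIRST/FOLLOW conflicts found.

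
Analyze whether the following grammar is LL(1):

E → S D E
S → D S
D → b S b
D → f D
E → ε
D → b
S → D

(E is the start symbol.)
No. Predict set conflict for S: { 'b', 'f' }

A grammar is LL(1) if for each non-terminal N with multiple productions, the predict sets of those productions are pairwise disjoint, where PREDICT(N → α) = (FIRST(α) \ {ε}) ∪ (FOLLOW(N) if α ⇒* ε).

Relevant sets:
  FIRST(S) = { 'b', 'f' }
  FIRST(D) = { 'b', 'f' }
  FOLLOW(E) = { $ }

For E:
  PREDICT(E → S D E) = { 'b', 'f' }
  PREDICT(E → ε) = { $ }
For S:
  PREDICT(S → D S) = { 'b', 'f' }
  PREDICT(S → D) = { 'b', 'f' }
For D:
  PREDICT(D → b S b) = { 'b' }
  PREDICT(D → f D) = { 'f' }
  PREDICT(D → b) = { 'b' }

Conflict found: Predict set conflict for S: { 'b', 'f' }
The grammar is NOT LL(1).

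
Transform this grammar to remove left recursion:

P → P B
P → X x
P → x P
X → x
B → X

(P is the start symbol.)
P is directly left-recursive. The standard transformation for
  A → A α₁ | ... | A α_m | β₁ | ... | β_n
is
  A  → β₁ A' | ... | β_n A'
  A' → α₁ A' | ... | α_m A' | ε

P → X x becomes P → X x P'
P → x P becomes P → x P P'
P → P B becomes P' → B P'
Add P' → ε

Productions for other non-terminals are unchanged:
  X → x
  B → X

Resulting grammar:
P → X x P'
P → x P P'
P' → B P'
P' → ε
X → x
B → X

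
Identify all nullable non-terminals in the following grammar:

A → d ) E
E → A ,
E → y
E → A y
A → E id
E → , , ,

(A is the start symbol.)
A non-terminal is nullable if it can derive ε (the empty string): either it has an ε-production, or it has a production whose right-hand side consists entirely of nullable non-terminals.

There are no ε-productions, so no non-terminal can derive ε.
No non-terminals are nullable.

Answer: None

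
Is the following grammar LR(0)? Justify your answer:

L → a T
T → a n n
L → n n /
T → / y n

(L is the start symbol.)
Yes, the grammar is LR(0)

A grammar is LR(0) if no state in the canonical LR(0) collection has:
  - both a shift item (dot before a terminal) and a complete item (shift-reduce conflict), or
  - two or more complete items (reduce-reduce conflict; the accept item [L' → L .] counts as a complete item here).

Augment with L' → L and build the canonical LR(0) collection (I0 = CLOSURE({[L' → . L]}), then GOTO on every symbol after a dot until no new states appear). It has 13 states:
  I0: { [L → . a T], [L → . n n /], [L' → . L] }  — shift
  I1: { [L' → L .] }  — accept
  I2: { [L → a . T], [T → . / y n], [T → . a n n] }  — shift
  I3: { [L → n . n /] }  — shift
  I4: { [L → n n . /] }  — shift
  I5: { [L → n n / .] }  — reduce
  I6: { [T → / . y n] }  — shift
  I7: { [L → a T .] }  — reduce
  I8: { [T → a . n n] }  — shift
  I9: { [T → a n . n] }  — shift
  I10: { [T → a n n .] }  — reduce
  I11: { [T → / y . n] }  — shift
  I12: { [T → / y n .] }  — reduce

Every state is either a pure shift/goto state or contains exactly one complete item and nothing to shift — no conflicts. The grammar is LR(0).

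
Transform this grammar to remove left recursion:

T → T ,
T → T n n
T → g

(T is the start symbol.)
T is directly left-recursive. The standard transformation for
  A → A α₁ | ... | A α_m | β₁ | ... | β_n
is
  A  → β₁ A' | ... | β_n A'
  A' → α₁ A' | ... | α_m A' | ε

T → g becomes T → g T'
T → T , becomes T' → , T'
T → T n n becomes T' → n n T'
Add T' → ε

Resulting grammar:
T → g T'
T' → , T'
T' → n n T'
T' → ε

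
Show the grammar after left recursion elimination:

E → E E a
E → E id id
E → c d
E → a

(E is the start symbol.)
E is directly left-recursive. The standard transformation for
  A → A α₁ | ... | A α_m | β₁ | ... | β_n
is
  A  → β₁ A' | ... | β_n A'
  A' → α₁ A' | ... | α_m A' | ε

E → c d becomes E → c d E'
E → a becomes E → a E'
E → E E a becomes E' → E a E'
E → E id id becomes E' → id id E'
Add E' → ε

Resulting grammar:
E → c d E'
E → a E'
E' → E a E'
E' → id id E'
E' → ε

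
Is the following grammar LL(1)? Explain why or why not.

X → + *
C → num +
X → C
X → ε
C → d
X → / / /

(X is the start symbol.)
A grammar is LL(1) if for each non-terminal N with multiple productions, the predict sets of those productions are pairwise disjoint, where PREDICT(N → α) = (FIRST(α) \ {ε}) ∪ (FOLLOW(N) if α ⇒* ε).

Relevant sets:
  FIRST(C) = { 'd', 'num' }
  FOLLOW(X) = { $ }

For X:
  PREDICT(X → '+' '*') = { '+' }
  PREDICT(X → C) = { 'd', 'num' }
  PREDICT(X → ε) = { $ }
  PREDICT(X → '/' '/' '/') = { '/' }
For C:
  PREDICT(C → num '+') = { 'num' }
  PREDICT(C → d) = { 'd' }

All predict sets are disjoint. The grammar IS LL(1).

Answer: Yes, the grammar is LL(1).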